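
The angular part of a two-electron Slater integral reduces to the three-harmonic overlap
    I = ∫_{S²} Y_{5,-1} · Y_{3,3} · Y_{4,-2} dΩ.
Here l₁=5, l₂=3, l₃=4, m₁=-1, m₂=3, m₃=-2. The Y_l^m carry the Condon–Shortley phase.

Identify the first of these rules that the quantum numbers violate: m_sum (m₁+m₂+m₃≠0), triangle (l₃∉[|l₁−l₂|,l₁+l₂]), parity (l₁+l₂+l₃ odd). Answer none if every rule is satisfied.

none

m₁+m₂+m₃ = -1 + 3 − 2 = 0  ✓
triangle: |5−3|=2 ≤ l₃=4 ≤ 5+3=8  ✓
parity: l₁+l₂+l₃ = 12 is even  ✓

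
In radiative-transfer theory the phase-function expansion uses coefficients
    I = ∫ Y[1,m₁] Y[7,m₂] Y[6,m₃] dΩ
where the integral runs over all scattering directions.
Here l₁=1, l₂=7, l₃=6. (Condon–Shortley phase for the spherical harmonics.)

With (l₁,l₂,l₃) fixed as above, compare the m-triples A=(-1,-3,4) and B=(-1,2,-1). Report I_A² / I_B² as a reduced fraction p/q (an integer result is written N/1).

Shared (l₁,l₂,l₃)=(1,7,6): N and (l;000)² cancel in I_A²/I_B².
A: Δ = 2!·0!·12!/15! = 1/1365; Racah Σ t=2..2: t=2:+1/14515200 = 1/14515200; ⇒ 3j(1 7 6; -1 -3 4)² = 2/455, sgn +1
B: Δ = 2!·0!·12!/15! = 1/1365; Racah Σ t=2..2: t=2:+1/1209600 = 1/1209600; ⇒ 3j(1 7 6; -1 2 -1)² = 12/455, sgn -1
I_A²/I_B² = (2/455)/(12/455) = 1/6

1/6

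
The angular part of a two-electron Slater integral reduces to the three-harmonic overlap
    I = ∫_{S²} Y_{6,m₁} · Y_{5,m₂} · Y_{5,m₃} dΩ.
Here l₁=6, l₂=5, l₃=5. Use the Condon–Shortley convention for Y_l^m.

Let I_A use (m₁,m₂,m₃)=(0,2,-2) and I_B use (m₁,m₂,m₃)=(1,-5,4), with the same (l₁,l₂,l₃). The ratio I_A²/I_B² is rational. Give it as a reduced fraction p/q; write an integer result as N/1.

l's match ⇒ only the (l;m) 3-j factors differ between A and B.
A: triangle coeff Δ(6,5,5) = 1/28588560; Σ_t [3,6]: t=3:−1/31104 t=4:+1/13824 t=5:−1/57600 t=6:+1/3110400 = 1/43200; (3j)²=108/12155 [(6 5 5; 0 2 -2)], sign=-1
B: triangle coeff Δ(6,5,5) = 1/28588560; Σ_t [0,0]: t=0:+1/2073600 = 1/2073600; (3j)²=63/9724 [(6 5 5; 1 -5 4)], sign=-1
I_A²/I_B² = (108/12155)/(63/9724) = 48/35

48/35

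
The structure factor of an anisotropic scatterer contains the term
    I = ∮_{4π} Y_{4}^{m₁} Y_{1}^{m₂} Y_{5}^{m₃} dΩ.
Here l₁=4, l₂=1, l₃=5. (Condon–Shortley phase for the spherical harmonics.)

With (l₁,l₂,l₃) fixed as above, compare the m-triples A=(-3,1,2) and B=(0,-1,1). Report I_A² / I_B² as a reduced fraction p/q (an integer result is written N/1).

1/5

Same 4,1,5: normalisation and zero-m 3j drop out of the ratio.
A: Δ: 0! 8! 2! / 11! → 1/495; sum: t=0:+1/10080 = 1/10080; 3j²(4 1 5; -3 1 2) = Δ·Π!·Σ² = 1/165  (sign -1)
B: Δ: 0! 8! 2! / 11! → 1/495; sum: t=0:+1/1152 = 1/1152; 3j²(4 1 5; 0 -1 1) = Δ·Π!·Σ² = 1/33  (sign +1)
I_A²/I_B² = (1/165)/(1/33) = 1/5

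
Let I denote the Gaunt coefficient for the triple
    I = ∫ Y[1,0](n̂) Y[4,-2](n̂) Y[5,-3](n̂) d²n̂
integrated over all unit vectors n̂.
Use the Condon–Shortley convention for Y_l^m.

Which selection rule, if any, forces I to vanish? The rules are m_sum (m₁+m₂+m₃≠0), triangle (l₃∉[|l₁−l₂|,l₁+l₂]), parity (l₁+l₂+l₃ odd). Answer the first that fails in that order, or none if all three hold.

Σmᵢ = -5  ✗
l₃∈[|l₁−l₂|,l₁+l₂]=[3,5], have l₃=5
Σlᵢ = 10 ⇒ even

m_sum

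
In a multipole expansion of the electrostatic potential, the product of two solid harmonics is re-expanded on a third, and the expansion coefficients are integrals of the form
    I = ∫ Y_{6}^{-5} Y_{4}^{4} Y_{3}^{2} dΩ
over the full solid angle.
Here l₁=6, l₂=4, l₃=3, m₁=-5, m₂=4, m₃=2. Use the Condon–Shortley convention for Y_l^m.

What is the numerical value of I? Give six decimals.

m-sum = -5 + 4 + 2 = 1 ≠ 0 ⇒ I = 0

0.000000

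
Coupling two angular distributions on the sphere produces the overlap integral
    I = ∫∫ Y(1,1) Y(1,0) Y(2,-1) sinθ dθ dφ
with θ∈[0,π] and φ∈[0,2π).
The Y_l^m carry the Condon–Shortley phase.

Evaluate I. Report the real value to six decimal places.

-0.218510

m-sum 0 ✓  L=4 even ✓  0≤2≤2 ✓
Π(2lᵢ+1) = 3×3×5 = 45
triangle coeff Δ(1,1,2) = 1/30
Σ_t [0,0]: t=0:+1/1 = 1/1
(3j)²=2/15 [(1 1 2; 0 0 0)], sign=+1
Σ_t [0,0]: t=0:+1/2 = 1/2
(3j)²=1/10 [(1 1 2; 1 0 -1)], sign=-1
⇒ 4πI² = 3/5
I = (-1)√(3/5/(4π)) = -0.21850969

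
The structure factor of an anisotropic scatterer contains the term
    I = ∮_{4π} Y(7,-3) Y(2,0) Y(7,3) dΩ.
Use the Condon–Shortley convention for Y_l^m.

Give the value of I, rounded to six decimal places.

Rules hold: Σm=0, L=16 even, 5≤7≤9.
N = 15·5·15 = 1125
Δ = 2!·12!·2!/17! = 1/185640
Racah Σ t=0..2: t=0:+1/2419200 t=1:−1/518400 t=2:+1/2419200 = -1/907200
⇒ 3j(7 2 7; 0 0 0)² = 56/3315, sgn +1
Racah Σ t=0..2: t=0:+1/29030400 t=1:−1/2177280 t=2:+1/3870720 = -29/174182400
⇒ 3j(7 2 7; -3 0 3)² = 841/185640, sgn -1
4πI² = N·(3j₀)²·(3jₘ)² = 4205/48841
I = -1·√(0.0860957/4π) = -0.08277245

-0.082772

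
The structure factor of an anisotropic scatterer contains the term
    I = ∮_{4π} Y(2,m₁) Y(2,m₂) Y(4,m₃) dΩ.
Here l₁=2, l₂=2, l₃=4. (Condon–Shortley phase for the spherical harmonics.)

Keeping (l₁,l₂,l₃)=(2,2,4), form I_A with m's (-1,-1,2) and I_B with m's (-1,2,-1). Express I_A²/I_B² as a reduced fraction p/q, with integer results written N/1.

8/1

l's match ⇒ only the (l;m) 3-j factors differ between A and B.
A: triangle coeff Δ(2,2,4) = 1/630; Σ_t [0,0]: t=0:+1/36 = 1/36; (3j)²=4/63 [(2 2 4; -1 -1 2)], sign=+1
B: triangle coeff Δ(2,2,4) = 1/630; Σ_t [0,0]: t=0:+1/144 = 1/144; (3j)²=1/126 [(2 2 4; -1 2 -1)], sign=-1
I_A²/I_B² = (4/63)/(1/126) = 8/1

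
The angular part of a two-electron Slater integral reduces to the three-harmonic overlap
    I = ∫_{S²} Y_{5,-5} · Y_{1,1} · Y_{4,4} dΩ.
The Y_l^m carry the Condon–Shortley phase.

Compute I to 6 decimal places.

m-sum 0 ✓  L=10 even ✓  4≤4≤6 ✓
Π(2lᵢ+1) = 11×3×9 = 297
triangle coeff Δ(5,1,4) = 1/495
Σ_t [1,1]: t=1:−1/576 = -1/576
(3j)²=5/99 [(5 1 4; 0 0 0)], sign=-1
Σ_t [2,2]: t=2:+1/80640 = 1/80640
(3j)²=1/11 [(5 1 4; -5 1 4)], sign=+1
⇒ 4πI² = 15/11
I = (-1)√(15/11/(4π)) = -0.32941575

-0.329416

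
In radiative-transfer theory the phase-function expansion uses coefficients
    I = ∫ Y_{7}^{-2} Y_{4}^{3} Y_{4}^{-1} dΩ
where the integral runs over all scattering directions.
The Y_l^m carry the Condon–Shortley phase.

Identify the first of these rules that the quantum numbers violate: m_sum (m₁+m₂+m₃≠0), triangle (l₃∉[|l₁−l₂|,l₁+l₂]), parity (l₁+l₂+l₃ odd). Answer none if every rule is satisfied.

parity

m₁+m₂+m₃ = -2 + 3 − 1 = 0  ✓
triangle: |7−4|=3 ≤ l₃=4 ≤ 7+4=11  ✓
parity: l₁+l₂+l₃ = 15 is odd  ✗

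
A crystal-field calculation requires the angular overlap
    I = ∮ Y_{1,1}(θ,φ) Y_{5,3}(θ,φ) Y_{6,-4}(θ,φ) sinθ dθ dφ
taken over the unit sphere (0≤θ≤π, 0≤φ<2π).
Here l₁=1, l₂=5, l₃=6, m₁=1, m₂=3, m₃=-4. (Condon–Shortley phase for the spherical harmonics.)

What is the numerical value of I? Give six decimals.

0.274090

Checks pass: Σm=0; 12 even; l₃=6∈[4,6].
(2·1+1)(2·5+1)(2·6+1) = 429
Δ: 0! 2! 10! / 13! → 1/858
sum: t=0:+1/14400 = 1/14400
3j²(1 5 6; 0 0 0) = Δ·Π!·Σ² = 6/143  (sign +1)
sum: t=0:+1/161280 = 1/161280
3j²(1 5 6; 1 3 -4) = Δ·Π!·Σ² = 15/286  (sign +1)
combine: 4πI² = 429·6/143·15/286 = 135/143
take √, sign +1: I = 0.27409047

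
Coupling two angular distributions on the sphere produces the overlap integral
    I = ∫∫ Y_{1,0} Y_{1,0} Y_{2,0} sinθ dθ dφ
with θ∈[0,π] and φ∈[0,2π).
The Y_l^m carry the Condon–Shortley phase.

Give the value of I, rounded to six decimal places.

Checks pass: Σm=0; 4 even; l₃=2∈[0,2].
(2·1+1)(2·1+1)(2·2+1) = 45
Δ: 0! 2! 2! / 5! → 1/30
sum: t=0:+1/1 = 1/1
3j²(1 1 2; 0 0 0) = Δ·Π!·Σ² = 2/15  (sign +1)
(m-triple is (0,0,0) — same symbol as above.)
combine: 4πI² = 45·2/15·2/15 = 4/5
take √, sign +1: I = 0.25231325

0.252313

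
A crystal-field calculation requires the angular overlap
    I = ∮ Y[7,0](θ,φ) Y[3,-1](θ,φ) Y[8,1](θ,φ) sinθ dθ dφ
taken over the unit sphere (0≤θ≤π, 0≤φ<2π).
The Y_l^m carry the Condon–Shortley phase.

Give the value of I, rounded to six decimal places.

-0.068135

Rules hold: Σm=0, L=18 even, 4≤8≤10.
N = 15·7·17 = 1785
Δ = 2!·12!·4!/19! = 1/5290740
Racah Σ t=0..2: t=0:+1/7257600 t=1:−1/2073600 t=2:+1/7257600 = -1/4838400
⇒ 3j(7 3 8; 0 0 0)² = 252/20995, sgn -1
Racah Σ t=0..2: t=0:+1/4838400 t=1:−1/3110400 t=2:+1/29030400 = -1/12441600
⇒ 3j(7 3 8; 0 -1 1)² = 343/125970, sgn +1
4πI² = N·(3j₀)²·(3jₘ)² = 302526/5185765
I = -1·√(0.0583378/4π) = -0.06813496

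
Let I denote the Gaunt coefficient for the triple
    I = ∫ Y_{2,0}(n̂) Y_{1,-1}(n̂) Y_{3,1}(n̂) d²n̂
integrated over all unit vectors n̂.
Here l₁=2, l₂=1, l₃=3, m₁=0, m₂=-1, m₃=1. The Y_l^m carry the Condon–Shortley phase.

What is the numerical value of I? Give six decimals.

-0.202301

m-sum 0 ✓  L=6 even ✓  1≤3≤3 ✓
Π(2lᵢ+1) = 5×3×7 = 105
triangle coeff Δ(2,1,3) = 1/105
Σ_t [0,0]: t=0:+1/4 = 1/4
(3j)²=3/35 [(2 1 3; 0 0 0)], sign=-1
Σ_t [0,0]: t=0:+1/8 = 1/8
(3j)²=2/35 [(2 1 3; 0 -1 1)], sign=+1
⇒ 4πI² = 18/35
I = (-1)√(18/35/(4π)) = -0.20230066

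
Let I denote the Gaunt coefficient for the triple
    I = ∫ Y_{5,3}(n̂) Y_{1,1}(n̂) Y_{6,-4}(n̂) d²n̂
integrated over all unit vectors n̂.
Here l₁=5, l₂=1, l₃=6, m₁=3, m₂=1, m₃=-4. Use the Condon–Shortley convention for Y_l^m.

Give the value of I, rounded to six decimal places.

Rules hold: Σm=0, L=12 even, 4≤6≤6.
N = 11·3·13 = 429
Δ = 0!·10!·2!/13! = 1/858
Racah Σ t=0..0: t=0:+1/14400 = 1/14400
⇒ 3j(5 1 6; 0 0 0)² = 6/143, sgn +1
Racah Σ t=0..0: t=0:+1/161280 = 1/161280
⇒ 3j(5 1 6; 3 1 -4)² = 15/286, sgn +1
4πI² = N·(3j₀)²·(3jₘ)² = 135/143
I = +1·√(0.944056/4π) = 0.27409047

0.274090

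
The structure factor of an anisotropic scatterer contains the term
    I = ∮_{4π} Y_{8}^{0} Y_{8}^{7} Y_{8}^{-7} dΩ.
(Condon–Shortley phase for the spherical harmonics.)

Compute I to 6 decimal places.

Rules hold: Σm=0, L=24 even, 0≤8≤16.
N = 17·17·17 = 4913
Δ = 8!·8!·8!/25! = 1/236637794250
Racah Σ t=0..8: t=0:+1/65548320768000 t=1:−1/128024064000 t=2:+1/2985984000 t=3:−1/373248000 t=4:+1/191102976 t=5:−1/373248000 t=6:+1/2985984000 t=7:−1/128024064000 t=8:+1/65548320768000 = 11/20808990720
⇒ 3j(8 8 8; 0 0 0)² = 490/96577, sgn +1
Racah Σ t=7..8: t=7:−1/1024192512000 t=8:+1/8193540096000 = -1/1170505728000
⇒ 3j(8 8 8; 0 7 -7)² = 637/74290, sgn +1
4πI² = N·(3j₀)²·(3jₘ)² = 40817/190969
I = +1·√(0.213736/4π) = 0.13041699

0.130417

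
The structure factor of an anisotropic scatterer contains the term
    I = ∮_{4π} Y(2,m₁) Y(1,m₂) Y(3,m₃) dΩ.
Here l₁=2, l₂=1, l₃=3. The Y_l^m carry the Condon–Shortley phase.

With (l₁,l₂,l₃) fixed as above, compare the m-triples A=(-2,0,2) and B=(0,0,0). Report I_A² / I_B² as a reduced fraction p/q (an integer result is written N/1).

l's match ⇒ only the (l;m) 3-j factors differ between A and B.
A: triangle coeff Δ(2,1,3) = 1/105; Σ_t [0,0]: t=0:+1/24 = 1/24; (3j)²=1/21 [(2 1 3; -2 0 2)], sign=-1
B: triangle coeff Δ(2,1,3) = 1/105; Σ_t [0,0]: t=0:+1/4 = 1/4; (3j)²=3/35 [(2 1 3; 0 0 0)], sign=-1
I_A²/I_B² = (1/21)/(3/35) = 5/9

5/9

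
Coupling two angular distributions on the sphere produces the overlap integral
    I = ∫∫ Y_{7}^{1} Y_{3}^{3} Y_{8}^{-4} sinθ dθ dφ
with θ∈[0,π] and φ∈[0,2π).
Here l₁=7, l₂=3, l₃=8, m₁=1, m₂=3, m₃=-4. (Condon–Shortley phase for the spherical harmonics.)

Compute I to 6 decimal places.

-0.189449

Rules hold: Σm=0, L=18 even, 4≤8≤10.
N = 15·7·17 = 1785
Δ = 2!·12!·4!/19! = 1/5290740
Racah Σ t=0..2: t=0:+1/7257600 t=1:−1/2073600 t=2:+1/7257600 = -1/4838400
⇒ 3j(7 3 8; 0 0 0)² = 252/20995, sgn -1
Racah Σ t=2..2: t=2:+1/46448640 = 1/46448640
⇒ 3j(7 3 8; 1 3 -4)² = 2475/117572, sgn +1
4πI² = N·(3j₀)²·(3jₘ)² = 467775/1037153
I = -1·√(0.451018/4π) = -0.18944893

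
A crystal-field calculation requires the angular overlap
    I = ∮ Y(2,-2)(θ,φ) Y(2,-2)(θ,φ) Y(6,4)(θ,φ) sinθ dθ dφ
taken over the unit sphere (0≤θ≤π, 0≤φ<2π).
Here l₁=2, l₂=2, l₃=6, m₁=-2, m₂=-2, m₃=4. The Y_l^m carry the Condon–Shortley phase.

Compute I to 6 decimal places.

|2−2|≤6≤2+2 violated ⇒ I = 0

0.000000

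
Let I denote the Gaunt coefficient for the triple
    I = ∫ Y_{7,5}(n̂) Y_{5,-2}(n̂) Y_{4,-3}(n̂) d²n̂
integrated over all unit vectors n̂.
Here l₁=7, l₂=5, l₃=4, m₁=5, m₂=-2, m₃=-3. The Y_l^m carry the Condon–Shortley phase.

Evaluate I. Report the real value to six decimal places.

-0.026159

Rules hold: Σm=0, L=16 even, 2≤4≤12.
N = 15·11·9 = 1485
Δ = 8!·6!·2!/17! = 1/6126120
Racah Σ t=3..5: t=3:−1/69120 t=4:+1/20736 t=5:−1/69120 = 1/51840
⇒ 3j(7 5 4; 0 0 0)² = 280/21879, sgn +1
Racah Σ t=1..2: t=1:−1/1209600 t=2:+1/1036800 = 1/7257600
⇒ 3j(7 5 4; 5 -2 -3)² = 1/2210, sgn -1
4πI² = N·(3j₀)²·(3jₘ)² = 420/48841
I = -1·√(0.00859933/4π) = -0.02615938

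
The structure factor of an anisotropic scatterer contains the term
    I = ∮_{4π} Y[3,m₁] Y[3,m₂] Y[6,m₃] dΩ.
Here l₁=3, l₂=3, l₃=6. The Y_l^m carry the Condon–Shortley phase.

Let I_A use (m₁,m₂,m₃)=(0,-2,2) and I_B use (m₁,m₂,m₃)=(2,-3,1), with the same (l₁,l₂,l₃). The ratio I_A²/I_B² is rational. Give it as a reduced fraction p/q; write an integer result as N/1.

32/1

Shared (l₁,l₂,l₃)=(3,3,6): N and (l;000)² cancel in I_A²/I_B².
A: Δ = 0!·6!·6!/13! = 1/12012; Racah Σ t=0..0: t=0:+1/4320 = 1/4320; ⇒ 3j(3 3 6; 0 -2 2)² = 8/429, sgn +1
B: Δ = 0!·6!·6!/13! = 1/12012; Racah Σ t=0..0: t=0:+1/86400 = 1/86400; ⇒ 3j(3 3 6; 2 -3 1)² = 1/1716, sgn -1
I_A²/I_B² = (8/429)/(1/1716) = 32/1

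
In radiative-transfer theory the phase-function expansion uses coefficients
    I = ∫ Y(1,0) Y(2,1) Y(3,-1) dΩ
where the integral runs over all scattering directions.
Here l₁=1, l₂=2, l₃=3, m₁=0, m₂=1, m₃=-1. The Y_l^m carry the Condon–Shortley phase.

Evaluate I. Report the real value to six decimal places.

Rules hold: Σm=0, L=6 even, 1≤3≤3.
N = 3·5·7 = 105
Δ = 0!·2!·4!/7! = 1/105
Racah Σ t=0..0: t=0:+1/4 = 1/4
⇒ 3j(1 2 3; 0 0 0)² = 3/35, sgn -1
Racah Σ t=0..0: t=0:+1/6 = 1/6
⇒ 3j(1 2 3; 0 1 -1)² = 8/105, sgn +1
4πI² = N·(3j₀)²·(3jₘ)² = 24/35
I = -1·√(0.685714/4π) = -0.23359668

-0.233597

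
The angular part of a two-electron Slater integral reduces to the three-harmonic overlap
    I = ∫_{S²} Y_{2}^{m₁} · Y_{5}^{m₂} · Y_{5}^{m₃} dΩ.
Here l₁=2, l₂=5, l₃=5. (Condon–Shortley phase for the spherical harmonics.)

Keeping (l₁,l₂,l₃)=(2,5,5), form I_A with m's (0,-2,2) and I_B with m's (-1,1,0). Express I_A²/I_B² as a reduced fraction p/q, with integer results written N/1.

36/5

l's match ⇒ only the (l;m) 3-j factors differ between A and B.
A: triangle coeff Δ(2,5,5) = 1/38610; Σ_t [0,2]: t=0:+1/2880 t=1:−1/1440 t=2:+1/20160 = -1/3360; (3j)²=6/715 [(2 5 5; 0 -2 2)], sign=+1
B: triangle coeff Δ(2,5,5) = 1/38610; Σ_t [1,2]: t=1:−1/1440 t=2:+1/1152 = 1/5760; (3j)²=1/858 [(2 5 5; -1 1 0)], sign=-1
I_A²/I_B² = (6/715)/(1/858) = 36/5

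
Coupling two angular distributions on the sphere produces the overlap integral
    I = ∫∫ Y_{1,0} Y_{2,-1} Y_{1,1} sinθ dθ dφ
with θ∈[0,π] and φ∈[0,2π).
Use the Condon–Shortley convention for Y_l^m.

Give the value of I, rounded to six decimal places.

-0.218510

Checks pass: Σm=0; 4 even; l₃=1∈[1,3].
(2·1+1)(2·2+1)(2·1+1) = 45
Δ: 2! 0! 2! / 5! → 1/30
sum: t=1:−1/1 = -1/1
3j²(1 2 1; 0 0 0) = Δ·Π!·Σ² = 2/15  (sign +1)
sum: t=1:−1/2 = -1/2
3j²(1 2 1; 0 -1 1) = Δ·Π!·Σ² = 1/10  (sign -1)
combine: 4πI² = 45·2/15·1/10 = 3/5
take √, sign -1: I = -0.21850969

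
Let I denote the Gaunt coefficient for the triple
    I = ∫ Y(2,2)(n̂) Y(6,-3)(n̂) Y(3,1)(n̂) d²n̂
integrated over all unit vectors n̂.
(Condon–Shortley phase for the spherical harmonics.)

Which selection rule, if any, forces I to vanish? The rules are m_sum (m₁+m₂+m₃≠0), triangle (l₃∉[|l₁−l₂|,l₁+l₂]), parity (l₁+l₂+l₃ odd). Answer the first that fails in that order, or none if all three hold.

m₁+m₂+m₃ = 2 − 3 + 1 = 0  ✓
triangle: |2−6|=4 ≤ l₃=3 ≤ 2+6=8  ✗
parity: l₁+l₂+l₃ = 11 is odd

triangle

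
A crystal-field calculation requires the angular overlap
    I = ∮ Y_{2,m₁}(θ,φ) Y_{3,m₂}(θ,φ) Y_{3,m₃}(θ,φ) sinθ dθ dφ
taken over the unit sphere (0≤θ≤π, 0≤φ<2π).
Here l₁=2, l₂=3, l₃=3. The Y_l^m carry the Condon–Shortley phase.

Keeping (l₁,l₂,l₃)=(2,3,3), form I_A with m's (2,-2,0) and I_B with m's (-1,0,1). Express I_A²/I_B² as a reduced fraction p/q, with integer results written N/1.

Same 2,3,3: normalisation and zero-m 3j drop out of the ratio.
A: Δ: 2! 2! 4! / 9! → 1/3780; sum: t=0:+1/24 = 1/24; 3j²(2 3 3; 2 -2 0) = Δ·Π!·Σ² = 1/21  (sign -1)
B: Δ: 2! 2! 4! / 9! → 1/3780; sum: t=1:−1/8 t=2:+1/12 = -1/24; 3j²(2 3 3; -1 0 1) = Δ·Π!·Σ² = 1/210  (sign -1)
I_A²/I_B² = (1/21)/(1/210) = 10/1

10/1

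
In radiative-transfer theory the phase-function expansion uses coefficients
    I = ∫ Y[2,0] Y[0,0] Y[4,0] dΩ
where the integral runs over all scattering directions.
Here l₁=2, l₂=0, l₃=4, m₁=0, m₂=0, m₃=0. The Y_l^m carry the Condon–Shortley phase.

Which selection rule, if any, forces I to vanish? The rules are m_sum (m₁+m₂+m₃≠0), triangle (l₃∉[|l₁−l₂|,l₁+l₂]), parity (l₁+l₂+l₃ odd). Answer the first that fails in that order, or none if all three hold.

triangle

azimuthal sum: 0 + 0 + 0 = 0  ✓
2 ≤ 4 ≤ 2 (triangle on l)  ✗
L = 2 + 0 + 4 = 6 (even)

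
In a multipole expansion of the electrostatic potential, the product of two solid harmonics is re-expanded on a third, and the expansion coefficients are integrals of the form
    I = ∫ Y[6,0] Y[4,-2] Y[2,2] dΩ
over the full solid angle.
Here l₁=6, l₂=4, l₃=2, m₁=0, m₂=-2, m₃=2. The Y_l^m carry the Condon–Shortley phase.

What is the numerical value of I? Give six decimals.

0.061597

m-sum 0 ✓  L=12 even ✓  2≤2≤10 ✓
Π(2lᵢ+1) = 13×9×5 = 585
triangle coeff Δ(6,4,2) = 1/6435
Σ_t [4,4]: t=4:+1/2304 = 1/2304
(3j)²=5/143 [(6 4 2; 0 0 0)], sign=+1
Σ_t [2,2]: t=2:+1/34560 = 1/34560
(3j)²=1/429 [(6 4 2; 0 -2 2)], sign=+1
⇒ 4πI² = 75/1573
I = (+1)√(75/1573/(4π)) = 0.06159725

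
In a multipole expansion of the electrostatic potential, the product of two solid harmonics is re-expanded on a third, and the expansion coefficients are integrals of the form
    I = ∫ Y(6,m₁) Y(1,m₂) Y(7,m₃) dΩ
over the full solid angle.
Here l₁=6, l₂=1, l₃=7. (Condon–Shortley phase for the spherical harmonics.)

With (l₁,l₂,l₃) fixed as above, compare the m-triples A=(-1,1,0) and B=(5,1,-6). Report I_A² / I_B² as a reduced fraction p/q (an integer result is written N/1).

7/26

l's match ⇒ only the (l;m) 3-j factors differ between A and B.
A: triangle coeff Δ(6,1,7) = 1/1365; Σ_t [0,0]: t=0:+1/1209600 = 1/1209600; (3j)²=1/65 [(6 1 7; -1 1 0)], sign=-1
B: triangle coeff Δ(6,1,7) = 1/1365; Σ_t [0,0]: t=0:+1/79833600 = 1/79833600; (3j)²=2/35 [(6 1 7; 5 1 -6)], sign=-1
I_A²/I_B² = (1/65)/(2/35) = 7/26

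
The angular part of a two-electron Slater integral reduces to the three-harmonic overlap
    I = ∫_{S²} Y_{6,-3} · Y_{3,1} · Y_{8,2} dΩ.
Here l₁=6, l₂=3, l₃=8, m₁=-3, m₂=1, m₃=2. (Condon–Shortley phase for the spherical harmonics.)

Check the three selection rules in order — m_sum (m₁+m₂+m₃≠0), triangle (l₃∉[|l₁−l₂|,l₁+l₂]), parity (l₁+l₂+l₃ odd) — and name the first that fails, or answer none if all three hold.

parity

azimuthal sum: -3 + 1 + 2 = 0  ✓
3 ≤ 8 ≤ 9 (triangle on l)  ✓
L = 6 + 3 + 8 = 17 (odd)  ✗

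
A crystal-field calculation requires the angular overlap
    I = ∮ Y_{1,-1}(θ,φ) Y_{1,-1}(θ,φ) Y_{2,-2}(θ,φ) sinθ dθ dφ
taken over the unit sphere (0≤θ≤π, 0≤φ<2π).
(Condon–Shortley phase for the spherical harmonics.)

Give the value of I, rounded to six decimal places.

0.000000

-1 − 1 − 2 = -4 ≠ 0: azimuthal integral kills it; I = 0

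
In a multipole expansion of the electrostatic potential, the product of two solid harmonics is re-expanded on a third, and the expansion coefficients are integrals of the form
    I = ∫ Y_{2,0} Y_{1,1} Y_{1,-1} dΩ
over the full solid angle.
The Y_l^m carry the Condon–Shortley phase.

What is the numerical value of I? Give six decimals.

Rules hold: Σm=0, L=4 even, 1≤1≤3.
N = 5·3·3 = 45
Δ = 2!·2!·0!/5! = 1/30
Racah Σ t=1..1: t=1:−1/1 = -1/1
⇒ 3j(2 1 1; 0 0 0)² = 2/15, sgn +1
Racah Σ t=2..2: t=2:+1/4 = 1/4
⇒ 3j(2 1 1; 0 1 -1)² = 1/30, sgn +1
4πI² = N·(3j₀)²·(3jₘ)² = 1/5
I = +1·√(0.2/4π) = 0.12615663

0.126157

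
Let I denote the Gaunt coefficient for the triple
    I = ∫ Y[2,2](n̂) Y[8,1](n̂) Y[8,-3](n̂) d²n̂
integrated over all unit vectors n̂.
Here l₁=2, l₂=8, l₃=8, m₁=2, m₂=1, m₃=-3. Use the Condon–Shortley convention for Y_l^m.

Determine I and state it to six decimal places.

m-sum 0 ✓  L=18 even ✓  6≤8≤10 ✓
Π(2lᵢ+1) = 5×17×17 = 1445
triangle coeff Δ(2,8,8) = 1/348840
Σ_t [0,2]: t=0:+1/116121600 t=1:−1/25401600 t=2:+1/116121600 = -1/45158400
(3j)²=24/1615 [(2 8 8; 0 0 0)], sign=-1
Σ_t [0,0]: t=0:+1/174182400 = 1/174182400
(3j)²=77/3876 [(2 8 8; 2 1 -3)], sign=-1
⇒ 4πI² = 154/361
I = (+1)√(154/361/(4π)) = 0.18424759

0.184248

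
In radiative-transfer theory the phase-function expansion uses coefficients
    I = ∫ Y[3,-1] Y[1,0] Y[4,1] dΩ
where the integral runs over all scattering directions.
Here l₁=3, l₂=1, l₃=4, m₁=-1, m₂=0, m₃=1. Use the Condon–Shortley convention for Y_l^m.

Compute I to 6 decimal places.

-0.238414

Checks pass: Σm=0; 8 even; l₃=4∈[2,4].
(2·3+1)(2·1+1)(2·4+1) = 189
Δ: 0! 6! 2! / 9! → 1/252
sum: t=0:+1/36 = 1/36
3j²(3 1 4; 0 0 0) = Δ·Π!·Σ² = 4/63  (sign +1)
sum: t=0:+1/48 = 1/48
3j²(3 1 4; -1 0 1) = Δ·Π!·Σ² = 5/84  (sign -1)
combine: 4πI² = 189·4/63·5/84 = 5/7
take √, sign -1: I = -0.23841361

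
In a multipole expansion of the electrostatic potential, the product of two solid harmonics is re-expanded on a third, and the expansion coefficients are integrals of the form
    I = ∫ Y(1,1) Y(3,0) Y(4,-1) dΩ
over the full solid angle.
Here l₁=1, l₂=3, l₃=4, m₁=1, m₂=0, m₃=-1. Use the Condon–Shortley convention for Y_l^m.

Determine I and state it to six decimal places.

Rules hold: Σm=0, L=8 even, 2≤4≤4.
N = 3·7·9 = 189
Δ = 0!·2!·6!/9! = 1/252
Racah Σ t=0..0: t=0:+1/36 = 1/36
⇒ 3j(1 3 4; 0 0 0)² = 4/63, sgn +1
Racah Σ t=0..0: t=0:+1/72 = 1/72
⇒ 3j(1 3 4; 1 0 -1)² = 5/126, sgn -1
4πI² = N·(3j₀)²·(3jₘ)² = 10/21
I = -1·√(0.47619/4π) = -0.19466390

-0.194664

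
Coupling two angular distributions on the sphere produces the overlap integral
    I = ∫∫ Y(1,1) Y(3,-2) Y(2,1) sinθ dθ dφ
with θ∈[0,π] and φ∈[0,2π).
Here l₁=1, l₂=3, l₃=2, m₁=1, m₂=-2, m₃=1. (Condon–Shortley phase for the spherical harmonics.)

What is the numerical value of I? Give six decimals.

m-sum 0 ✓  L=6 even ✓  2≤2≤4 ✓
Π(2lᵢ+1) = 3×7×5 = 105
triangle coeff Δ(1,3,2) = 1/105
Σ_t [1,1]: t=1:−1/4 = -1/4
(3j)²=3/35 [(1 3 2; 0 0 0)], sign=-1
Σ_t [0,0]: t=0:+1/12 = 1/12
(3j)²=2/21 [(1 3 2; 1 -2 1)], sign=-1
⇒ 4πI² = 6/7
I = (+1)√(6/7/(4π)) = 0.26116903

0.261169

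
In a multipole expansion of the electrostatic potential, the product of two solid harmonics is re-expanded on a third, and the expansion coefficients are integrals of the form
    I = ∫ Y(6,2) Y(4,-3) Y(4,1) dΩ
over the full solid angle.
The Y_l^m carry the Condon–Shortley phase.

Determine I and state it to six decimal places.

-0.165283

m-sum 0 ✓  L=14 even ✓  2≤4≤10 ✓
Π(2lᵢ+1) = 13×9×9 = 1053
triangle coeff Δ(6,4,4) = 1/1261260
Σ_t [2,4]: t=2:+1/4608 t=3:−1/1296 t=4:+1/4608 = -7/20736
(3j)²=20/1287 [(6 4 4; 0 0 0)], sign=-1
Σ_t [0,1]: t=0:+1/34560 t=1:−1/8640 = -1/11520
(3j)²=3/143 [(6 4 4; 2 -3 1)], sign=+1
⇒ 4πI² = 540/1573
I = (-1)√(540/1573/(4π)) = -0.16528277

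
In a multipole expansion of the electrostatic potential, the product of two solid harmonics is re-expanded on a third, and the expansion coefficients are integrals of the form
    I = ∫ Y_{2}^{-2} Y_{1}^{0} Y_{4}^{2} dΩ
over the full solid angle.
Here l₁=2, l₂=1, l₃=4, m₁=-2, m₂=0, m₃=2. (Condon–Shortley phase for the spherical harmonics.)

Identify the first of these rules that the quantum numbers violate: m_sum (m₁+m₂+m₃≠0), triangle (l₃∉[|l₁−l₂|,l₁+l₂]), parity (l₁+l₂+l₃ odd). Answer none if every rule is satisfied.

m₁+m₂+m₃ = -2 + 0 + 2 = 0  ✓
triangle: |2−1|=1 ≤ l₃=4 ≤ 2+1=3  ✗
parity: l₁+l₂+l₃ = 7 is odd

triangle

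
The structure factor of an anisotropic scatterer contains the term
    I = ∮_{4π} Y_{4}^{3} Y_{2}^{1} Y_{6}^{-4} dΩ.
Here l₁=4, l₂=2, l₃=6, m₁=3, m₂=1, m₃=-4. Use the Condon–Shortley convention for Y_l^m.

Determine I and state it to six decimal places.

m-sum 0 ✓  L=12 even ✓  2≤6≤6 ✓
Π(2lᵢ+1) = 9×5×13 = 585
triangle coeff Δ(4,2,6) = 1/6435
Σ_t [0,0]: t=0:+1/2304 = 1/2304
(3j)²=5/143 [(4 2 6; 0 0 0)], sign=+1
Σ_t [0,0]: t=0:+1/30240 = 1/30240
(3j)²=16/429 [(4 2 6; 3 1 -4)], sign=+1
⇒ 4πI² = 1200/1573
I = (+1)√(1200/1573/(4π)) = 0.24638901

0.246389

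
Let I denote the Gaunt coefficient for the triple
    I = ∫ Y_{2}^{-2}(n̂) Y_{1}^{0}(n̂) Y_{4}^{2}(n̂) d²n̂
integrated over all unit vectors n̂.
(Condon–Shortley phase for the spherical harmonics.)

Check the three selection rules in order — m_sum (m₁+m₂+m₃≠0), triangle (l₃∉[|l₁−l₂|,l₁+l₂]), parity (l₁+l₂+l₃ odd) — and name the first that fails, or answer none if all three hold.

triangle

azimuthal sum: -2 + 0 + 2 = 0  ✓
1 ≤ 4 ≤ 3 (triangle on l)  ✗
L = 2 + 1 + 4 = 7 (odd)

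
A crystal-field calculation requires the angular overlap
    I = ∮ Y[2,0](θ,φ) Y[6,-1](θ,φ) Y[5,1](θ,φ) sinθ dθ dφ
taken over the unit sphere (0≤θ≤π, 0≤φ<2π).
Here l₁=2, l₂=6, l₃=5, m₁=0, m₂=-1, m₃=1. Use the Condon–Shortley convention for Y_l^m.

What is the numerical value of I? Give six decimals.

l₁+l₂+l₃=13 is odd: 3j(l;000)=0 ⇒ I=0

0.000000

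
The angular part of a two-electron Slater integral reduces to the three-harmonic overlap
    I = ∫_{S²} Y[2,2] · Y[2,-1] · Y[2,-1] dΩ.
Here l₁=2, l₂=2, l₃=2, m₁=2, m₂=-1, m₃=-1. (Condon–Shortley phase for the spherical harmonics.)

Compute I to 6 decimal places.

m-sum 0 ✓  L=6 even ✓  0≤2≤4 ✓
Π(2lᵢ+1) = 5×5×5 = 125
triangle coeff Δ(2,2,2) = 1/630
Σ_t [0,2]: t=0:+1/8 t=1:−1/1 t=2:+1/8 = -3/4
(3j)²=2/35 [(2 2 2; 0 0 0)], sign=-1
Σ_t [0,0]: t=0:+1/4 = 1/4
(3j)²=3/35 [(2 2 2; 2 -1 -1)], sign=-1
⇒ 4πI² = 30/49
I = (+1)√(30/49/(4π)) = 0.22072812

0.220728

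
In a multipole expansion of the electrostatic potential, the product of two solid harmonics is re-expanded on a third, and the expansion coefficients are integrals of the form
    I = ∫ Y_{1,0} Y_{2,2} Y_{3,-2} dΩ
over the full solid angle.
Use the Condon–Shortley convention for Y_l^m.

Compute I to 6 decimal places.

Rules hold: Σm=0, L=6 even, 1≤3≤3.
N = 3·5·7 = 105
Δ = 0!·2!·4!/7! = 1/105
Racah Σ t=0..0: t=0:+1/4 = 1/4
⇒ 3j(1 2 3; 0 0 0)² = 3/35, sgn -1
Racah Σ t=0..0: t=0:+1/24 = 1/24
⇒ 3j(1 2 3; 0 2 -2)² = 1/21, sgn -1
4πI² = N·(3j₀)²·(3jₘ)² = 3/7
I = +1·√(0.428571/4π) = 0.18467439

0.184674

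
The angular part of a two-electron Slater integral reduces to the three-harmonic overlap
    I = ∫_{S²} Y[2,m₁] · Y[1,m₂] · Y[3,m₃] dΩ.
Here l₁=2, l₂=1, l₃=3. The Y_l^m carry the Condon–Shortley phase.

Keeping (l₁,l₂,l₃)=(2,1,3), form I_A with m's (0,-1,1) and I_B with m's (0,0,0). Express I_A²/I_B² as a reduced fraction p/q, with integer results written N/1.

l's match ⇒ only the (l;m) 3-j factors differ between A and B.
A: triangle coeff Δ(2,1,3) = 1/105; Σ_t [0,0]: t=0:+1/8 = 1/8; (3j)²=2/35 [(2 1 3; 0 -1 1)], sign=+1
B: triangle coeff Δ(2,1,3) = 1/105; Σ_t [0,0]: t=0:+1/4 = 1/4; (3j)²=3/35 [(2 1 3; 0 0 0)], sign=-1
I_A²/I_B² = (2/35)/(3/35) = 2/3

2/3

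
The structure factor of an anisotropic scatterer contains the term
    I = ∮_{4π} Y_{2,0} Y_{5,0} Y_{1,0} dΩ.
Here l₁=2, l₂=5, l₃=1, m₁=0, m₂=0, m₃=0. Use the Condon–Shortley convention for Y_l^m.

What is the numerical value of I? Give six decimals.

0.000000

|2−5|≤1≤2+5 violated ⇒ I = 0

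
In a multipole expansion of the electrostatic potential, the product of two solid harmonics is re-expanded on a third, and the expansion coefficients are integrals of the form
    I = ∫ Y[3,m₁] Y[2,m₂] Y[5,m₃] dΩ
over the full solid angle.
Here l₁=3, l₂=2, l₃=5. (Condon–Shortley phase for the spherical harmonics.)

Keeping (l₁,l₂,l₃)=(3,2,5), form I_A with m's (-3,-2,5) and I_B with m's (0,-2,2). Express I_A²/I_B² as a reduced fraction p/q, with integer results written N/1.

Same 3,2,5: normalisation and zero-m 3j drop out of the ratio.
A: Δ: 0! 6! 4! / 11! → 1/2310; sum: t=0:+1/17280 = 1/17280; 3j²(3 2 5; -3 -2 5) = Δ·Π!·Σ² = 1/11  (sign +1)
B: Δ: 0! 6! 4! / 11! → 1/2310; sum: t=0:+1/864 = 1/864; 3j²(3 2 5; 0 -2 2) = Δ·Π!·Σ² = 1/66  (sign -1)
I_A²/I_B² = (1/11)/(1/66) = 6/1

6/1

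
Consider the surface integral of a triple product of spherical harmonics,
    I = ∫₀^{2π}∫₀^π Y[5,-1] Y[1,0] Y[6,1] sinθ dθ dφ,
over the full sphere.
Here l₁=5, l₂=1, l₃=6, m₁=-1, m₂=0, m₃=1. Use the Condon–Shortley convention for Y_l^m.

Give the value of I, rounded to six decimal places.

Checks pass: Σm=0; 12 even; l₃=6∈[4,6].
(2·5+1)(2·1+1)(2·6+1) = 429
Δ: 0! 10! 2! / 13! → 1/858
sum: t=0:+1/14400 = 1/14400
3j²(5 1 6; 0 0 0) = Δ·Π!·Σ² = 6/143  (sign +1)
sum: t=0:+1/17280 = 1/17280
3j²(5 1 6; -1 0 1) = Δ·Π!·Σ² = 35/858  (sign -1)
combine: 4πI² = 429·6/143·35/858 = 105/143
take √, sign -1: I = -0.24172507

-0.241725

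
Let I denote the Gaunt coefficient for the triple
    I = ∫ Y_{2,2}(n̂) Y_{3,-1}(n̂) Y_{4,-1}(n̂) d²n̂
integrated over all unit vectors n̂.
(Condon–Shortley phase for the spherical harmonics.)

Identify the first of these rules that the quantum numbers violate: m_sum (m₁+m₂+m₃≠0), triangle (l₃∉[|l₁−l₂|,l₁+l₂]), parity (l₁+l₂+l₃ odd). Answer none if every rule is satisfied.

azimuthal sum: 2 − 1 − 1 = 0  ✓
1 ≤ 4 ≤ 5 (triangle on l)  ✓
L = 2 + 3 + 4 = 9 (odd)  ✗

parity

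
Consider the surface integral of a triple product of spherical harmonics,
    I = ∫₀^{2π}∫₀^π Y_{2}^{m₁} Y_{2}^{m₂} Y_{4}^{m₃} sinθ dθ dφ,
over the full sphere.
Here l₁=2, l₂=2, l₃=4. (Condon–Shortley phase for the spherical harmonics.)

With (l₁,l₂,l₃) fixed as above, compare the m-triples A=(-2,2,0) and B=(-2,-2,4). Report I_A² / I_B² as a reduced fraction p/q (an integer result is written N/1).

1/70

Same 2,2,4: normalisation and zero-m 3j drop out of the ratio.
A: Δ: 0! 4! 4! / 9! → 1/630; sum: t=0:+1/576 = 1/576; 3j²(2 2 4; -2 2 0) = Δ·Π!·Σ² = 1/630  (sign +1)
B: Δ: 0! 4! 4! / 9! → 1/630; sum: t=0:+1/576 = 1/576; 3j²(2 2 4; -2 -2 4) = Δ·Π!·Σ² = 1/9  (sign +1)
I_A²/I_B² = (1/630)/(1/9) = 1/70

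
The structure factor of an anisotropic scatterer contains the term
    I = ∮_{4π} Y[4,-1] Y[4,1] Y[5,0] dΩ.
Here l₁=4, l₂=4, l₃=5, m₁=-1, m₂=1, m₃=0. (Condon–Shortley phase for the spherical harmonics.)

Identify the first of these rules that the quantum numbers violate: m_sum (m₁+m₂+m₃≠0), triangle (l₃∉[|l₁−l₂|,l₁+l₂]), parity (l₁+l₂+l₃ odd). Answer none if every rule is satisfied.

parity

Σmᵢ = 0  ✓
l₃∈[|l₁−l₂|,l₁+l₂]=[0,8], have l₃=5  ✓
Σlᵢ = 13 ⇒ odd  ✗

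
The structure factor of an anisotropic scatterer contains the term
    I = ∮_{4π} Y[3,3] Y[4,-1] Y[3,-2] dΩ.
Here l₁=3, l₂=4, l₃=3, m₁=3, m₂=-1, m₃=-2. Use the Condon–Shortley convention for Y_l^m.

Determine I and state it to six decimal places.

Checks pass: Σm=0; 10 even; l₃=3∈[1,7].
(2·3+1)(2·4+1)(2·3+1) = 441
Δ: 4! 2! 4! / 11! → 1/34650
sum: t=1:−1/72 t=2:+1/16 t=3:−1/72 = 5/144
3j²(3 4 3; 0 0 0) = Δ·Π!·Σ² = 2/77  (sign -1)
sum: t=0:+1/288 = 1/288
3j²(3 4 3; 3 -1 -2) = Δ·Π!·Σ² = 5/231  (sign -1)
combine: 4πI² = 441·2/77·5/231 = 30/121
take √, sign +1: I = 0.14046335

0.140463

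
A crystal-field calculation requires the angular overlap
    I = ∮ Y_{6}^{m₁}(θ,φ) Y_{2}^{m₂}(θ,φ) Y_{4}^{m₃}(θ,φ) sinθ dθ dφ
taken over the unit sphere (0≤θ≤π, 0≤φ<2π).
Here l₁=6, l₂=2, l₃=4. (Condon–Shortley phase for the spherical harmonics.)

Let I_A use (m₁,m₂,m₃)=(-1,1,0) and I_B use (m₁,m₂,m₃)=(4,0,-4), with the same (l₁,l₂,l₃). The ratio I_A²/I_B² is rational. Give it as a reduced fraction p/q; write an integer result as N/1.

35/9

Same 6,2,4: normalisation and zero-m 3j drop out of the ratio.
A: Δ: 4! 8! 0! / 13! → 1/6435; sum: t=3:−1/3456 = -1/3456; 3j²(6 2 4; -1 1 0) = Δ·Π!·Σ² = 35/1287  (sign -1)
B: Δ: 4! 8! 0! / 13! → 1/6435; sum: t=2:+1/161280 = 1/161280; 3j²(6 2 4; 4 0 -4) = Δ·Π!·Σ² = 1/143  (sign +1)
I_A²/I_B² = (35/1287)/(1/143) = 35/9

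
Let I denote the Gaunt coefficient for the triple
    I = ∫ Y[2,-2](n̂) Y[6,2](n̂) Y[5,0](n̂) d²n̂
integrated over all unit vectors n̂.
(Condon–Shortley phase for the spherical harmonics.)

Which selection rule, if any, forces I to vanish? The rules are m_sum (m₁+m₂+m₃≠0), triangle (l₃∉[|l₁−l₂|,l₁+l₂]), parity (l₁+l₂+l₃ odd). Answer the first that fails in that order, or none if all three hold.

m₁+m₂+m₃ = -2 + 2 + 0 = 0  ✓
triangle: |2−6|=4 ≤ l₃=5 ≤ 2+6=8  ✓
parity: l₁+l₂+l₃ = 13 is odd  ✗

parity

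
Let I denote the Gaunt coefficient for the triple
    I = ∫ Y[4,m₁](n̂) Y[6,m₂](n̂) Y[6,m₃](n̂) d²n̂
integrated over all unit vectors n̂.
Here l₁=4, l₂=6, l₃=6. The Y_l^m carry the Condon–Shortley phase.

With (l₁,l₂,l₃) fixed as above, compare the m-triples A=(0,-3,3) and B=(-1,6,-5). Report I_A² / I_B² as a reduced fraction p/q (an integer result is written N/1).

Same 4,6,6: normalisation and zero-m 3j drop out of the ratio.
A: Δ: 4! 4! 8! / 17! → 1/15315300; sum: t=0:+1/414720 t=1:−1/51840 t=2:+1/80640 t=3:−1/1451520 = -1/193536; 3j²(4 6 6; 0 -3 3) = Δ·Π!·Σ² = 81/17017  (sign +1)
B: Δ: 4! 4! 8! / 17! → 1/15315300; sum: t=4:+1/5806080 = 1/5806080; 3j²(4 6 6; -1 6 -5) = Δ·Π!·Σ² = 165/6188  (sign -1)
I_A²/I_B² = (81/17017)/(165/6188) = 108/605

108/605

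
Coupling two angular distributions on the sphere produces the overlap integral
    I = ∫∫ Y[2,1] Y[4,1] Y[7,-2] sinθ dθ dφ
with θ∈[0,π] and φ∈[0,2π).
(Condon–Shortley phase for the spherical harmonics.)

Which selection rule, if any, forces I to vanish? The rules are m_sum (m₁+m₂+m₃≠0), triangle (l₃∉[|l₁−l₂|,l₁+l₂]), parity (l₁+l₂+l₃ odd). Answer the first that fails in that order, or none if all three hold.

Σmᵢ = 0  ✓
l₃∈[|l₁−l₂|,l₁+l₂]=[2,6], have l₃=7  ✗
Σlᵢ = 13 ⇒ odd

triangle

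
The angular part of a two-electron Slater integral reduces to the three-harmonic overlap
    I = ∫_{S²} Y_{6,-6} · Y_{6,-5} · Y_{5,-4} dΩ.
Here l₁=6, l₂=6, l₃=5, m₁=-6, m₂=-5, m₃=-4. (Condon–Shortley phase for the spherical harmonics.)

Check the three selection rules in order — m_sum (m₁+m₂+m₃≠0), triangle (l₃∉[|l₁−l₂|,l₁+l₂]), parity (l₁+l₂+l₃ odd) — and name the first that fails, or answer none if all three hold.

m₁+m₂+m₃ = -6 − 5 − 4 = -15  ✗
triangle: |6−6|=0 ≤ l₃=5 ≤ 6+6=12
parity: l₁+l₂+l₃ = 17 is odd

m_sum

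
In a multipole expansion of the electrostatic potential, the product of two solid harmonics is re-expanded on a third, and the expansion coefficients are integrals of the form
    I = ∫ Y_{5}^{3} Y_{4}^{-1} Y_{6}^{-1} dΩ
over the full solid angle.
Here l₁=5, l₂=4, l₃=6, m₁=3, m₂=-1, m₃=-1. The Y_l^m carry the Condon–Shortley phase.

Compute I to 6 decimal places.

0.000000

3 − 1 − 1 = 1 ≠ 0: azimuthal integral kills it; I = 0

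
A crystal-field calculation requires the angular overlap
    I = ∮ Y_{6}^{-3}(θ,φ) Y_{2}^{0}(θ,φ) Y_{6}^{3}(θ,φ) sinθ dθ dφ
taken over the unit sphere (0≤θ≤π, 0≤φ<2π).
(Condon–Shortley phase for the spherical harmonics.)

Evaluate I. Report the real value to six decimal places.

m-sum 0 ✓  L=14 even ✓  4≤6≤8 ✓
Π(2lᵢ+1) = 13×5×13 = 845
triangle coeff Δ(6,2,6) = 1/90090
Σ_t [0,2]: t=0:+1/69120 t=1:−1/14400 t=2:+1/69120 = -7/172800
(3j)²=14/715 [(6 2 6; 0 0 0)], sign=-1
Σ_t [0,2]: t=0:+1/1451520 t=1:−1/80640 t=2:+1/120960 = -1/290304
(3j)²=5/2002 [(6 2 6; -3 0 3)], sign=+1
⇒ 4πI² = 5/121
I = (-1)√(5/121/(4π)) = -0.05734392

-0.057344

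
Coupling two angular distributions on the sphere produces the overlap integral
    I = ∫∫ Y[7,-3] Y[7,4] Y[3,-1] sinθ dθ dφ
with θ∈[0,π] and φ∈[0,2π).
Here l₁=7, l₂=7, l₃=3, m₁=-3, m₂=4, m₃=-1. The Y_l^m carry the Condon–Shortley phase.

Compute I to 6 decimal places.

0.000000

Σlᵢ=17 odd — θ-integrand is odd under cosθ→−cosθ; I=0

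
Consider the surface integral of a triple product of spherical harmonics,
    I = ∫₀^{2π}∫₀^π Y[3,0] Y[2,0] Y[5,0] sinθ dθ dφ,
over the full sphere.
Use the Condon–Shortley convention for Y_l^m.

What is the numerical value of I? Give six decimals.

Rules hold: Σm=0, L=10 even, 1≤5≤5.
N = 7·5·11 = 385
Δ = 0!·6!·4!/11! = 1/2310
Racah Σ t=0..0: t=0:+1/144 = 1/144
⇒ 3j(3 2 5; 0 0 0)² = 10/231, sgn -1
(m-triple is (0,0,0) — same symbol as above.)
4πI² = N·(3j₀)²·(3jₘ)² = 500/693
I = +1·√(0.721501/4π) = 0.23961470

0.239615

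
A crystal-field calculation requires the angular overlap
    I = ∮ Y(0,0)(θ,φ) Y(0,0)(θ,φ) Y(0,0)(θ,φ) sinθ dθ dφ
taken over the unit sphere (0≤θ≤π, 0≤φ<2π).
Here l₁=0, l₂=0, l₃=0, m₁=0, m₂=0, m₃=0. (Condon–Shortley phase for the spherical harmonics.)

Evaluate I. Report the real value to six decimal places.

m-sum 0 ✓  L=0 even ✓  0≤0≤0 ✓
Π(2lᵢ+1) = 1×1×1 = 1
triangle coeff Δ(0,0,0) = 1/1
Σ_t [0,0]: t=0:+1/1 = 1/1
(3j)²=1/1 [(0 0 0; 0 0 0)], sign=+1
(m-triple is (0,0,0) — same symbol as above.)
⇒ 4πI² = 1/1
I = (+1)√(1/1/(4π)) = 0.28209479

0.282095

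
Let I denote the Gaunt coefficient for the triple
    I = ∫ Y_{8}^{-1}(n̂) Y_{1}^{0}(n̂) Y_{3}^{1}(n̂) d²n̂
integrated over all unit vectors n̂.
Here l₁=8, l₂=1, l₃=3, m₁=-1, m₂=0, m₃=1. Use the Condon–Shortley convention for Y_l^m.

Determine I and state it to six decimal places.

|8−1|≤3≤8+1 violated ⇒ I = 0

0.000000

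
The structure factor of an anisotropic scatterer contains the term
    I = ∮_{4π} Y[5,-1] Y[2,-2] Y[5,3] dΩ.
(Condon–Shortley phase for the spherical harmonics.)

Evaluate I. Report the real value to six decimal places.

0.171169

m-sum 0 ✓  L=12 even ✓  3≤5≤7 ✓
Π(2lᵢ+1) = 11×5×11 = 605
triangle coeff Δ(5,2,5) = 1/38610
Σ_t [0,2]: t=0:+1/2880 t=1:−1/576 t=2:+1/2880 = -1/960
(3j)²=10/429 [(5 2 5; 0 0 0)], sign=+1
Σ_t [0,0]: t=0:+1/5760 = 1/5760
(3j)²=56/2145 [(5 2 5; -1 -2 3)], sign=+1
⇒ 4πI² = 560/1521
I = (+1)√(560/1521/(4π)) = 0.17116875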